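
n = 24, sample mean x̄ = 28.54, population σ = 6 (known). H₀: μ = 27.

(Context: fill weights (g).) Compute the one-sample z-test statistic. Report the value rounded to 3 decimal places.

SE = σ/√n = 6/√24 = 1.2247
z = (x̄−μ₀)/SE = (28.54−27)/1.2247 = 1.2574

test statistic = 1.257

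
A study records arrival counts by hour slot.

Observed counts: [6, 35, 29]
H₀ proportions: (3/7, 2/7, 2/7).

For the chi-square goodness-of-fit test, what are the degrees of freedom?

degrees of freedom = 2

df = k − 1 = 3 − 1 = 2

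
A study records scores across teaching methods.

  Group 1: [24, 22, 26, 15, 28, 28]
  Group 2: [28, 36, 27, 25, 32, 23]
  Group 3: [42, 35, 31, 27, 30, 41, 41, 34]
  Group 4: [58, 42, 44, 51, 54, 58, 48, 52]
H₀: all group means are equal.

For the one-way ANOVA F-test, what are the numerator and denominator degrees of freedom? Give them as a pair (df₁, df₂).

degrees of freedom = [3, 24]

k = 4 groups, N = 28 total
df = (k−1, N−k) = (4−1, 28−4) = (3, 24)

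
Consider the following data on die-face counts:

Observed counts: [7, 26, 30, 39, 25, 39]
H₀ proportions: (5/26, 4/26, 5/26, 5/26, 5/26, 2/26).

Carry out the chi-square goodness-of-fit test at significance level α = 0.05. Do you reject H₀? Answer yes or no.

reject H₀: yes

n = 166; E_i = n·p_i = [31.92, 25.54, 31.92, 31.92, 31.92, 12.77]
χ² = (7−31.92)²/31.92 + (26−25.54)²/25.54 + (30−31.92)²/31.92 + (39−31.92)²/31.92 + (25−31.92)²/31.92 + (39−12.77)²/12.77 = 76.5361
df = 5
p-value (upper-tail) = 0.00000
At α=0.05: p < α → reject H₀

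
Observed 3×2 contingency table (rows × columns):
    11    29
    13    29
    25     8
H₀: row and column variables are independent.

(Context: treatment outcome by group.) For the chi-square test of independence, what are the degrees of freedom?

df = (r−1)(c−1) = (3−1)·(2−1) = 2

degrees of freedom = 2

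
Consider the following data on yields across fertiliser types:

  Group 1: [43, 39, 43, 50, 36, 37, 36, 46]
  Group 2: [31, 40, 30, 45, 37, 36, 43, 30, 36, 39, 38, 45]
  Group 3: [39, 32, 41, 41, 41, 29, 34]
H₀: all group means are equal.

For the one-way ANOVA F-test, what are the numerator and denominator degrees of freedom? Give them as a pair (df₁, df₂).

k = 3 groups, N = 27 total
df = (k−1, N−k) = (3−1, 27−3) = (2, 24)

degrees of freedom = [2, 24]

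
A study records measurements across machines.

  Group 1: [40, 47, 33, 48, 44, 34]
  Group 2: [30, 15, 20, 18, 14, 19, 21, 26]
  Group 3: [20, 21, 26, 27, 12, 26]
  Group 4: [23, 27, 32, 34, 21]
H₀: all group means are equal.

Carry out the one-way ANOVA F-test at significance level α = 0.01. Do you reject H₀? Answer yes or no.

reject H₀: yes

Group means [41.00, 20.38, 22.00, 27.40], grand mean 27.120
SSB = Σnᵢ(x̄ᵢ−x̄)² = 1677.565; SSW = ΣΣ(x−x̄ᵢ)² = 697.075
MSB = 1677.565/3 = 559.1883; MSW = 697.075/21 = 33.1940
F = MSB/MSW = 16.8460
df = (3, 21)
p-value (upper-tail) = 0.00001
At α=0.01: p < α → reject H₀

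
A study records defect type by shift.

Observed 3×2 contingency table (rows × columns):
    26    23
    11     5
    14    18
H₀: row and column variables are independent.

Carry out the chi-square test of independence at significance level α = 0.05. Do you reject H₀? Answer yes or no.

reject H₀: no

Row totals [49, 16, 32], col totals [51, 46], n=97
χ² = (26−25.76)²/25.76 + (23−23.24)²/23.24 + (11−8.41)²/8.41 + (5−7.59)²/7.59 + (14−16.82)²/16.82 + (18−15.18)²/15.18 = 2.6831
df = 2
p-value (upper-tail) = 0.26144
At α=0.05: p ≥ α → fail to reject H₀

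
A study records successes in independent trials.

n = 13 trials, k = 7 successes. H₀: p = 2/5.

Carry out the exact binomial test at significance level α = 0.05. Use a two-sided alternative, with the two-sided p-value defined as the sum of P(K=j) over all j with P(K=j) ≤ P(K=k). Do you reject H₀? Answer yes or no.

reject H₀: no

Exact binomial: n=13, k=7, p₀=2/5=0.4000
P(X=j) = C(n,j)·p₀^j·(1−p₀)^(n−j); p = Σ P(X=j) over j with P(X=j) ≤ P(X=7)
p-value (two-sided) = 0.39742
At α=0.05: p ≥ α → fail to reject H₀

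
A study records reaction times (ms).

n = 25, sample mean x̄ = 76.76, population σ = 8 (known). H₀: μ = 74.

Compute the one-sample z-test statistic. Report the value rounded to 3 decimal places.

test statistic = 1.725

SE = σ/√n = 8/√25 = 1.6000
z = (x̄−μ₀)/SE = (76.76−74)/1.6000 = 1.7250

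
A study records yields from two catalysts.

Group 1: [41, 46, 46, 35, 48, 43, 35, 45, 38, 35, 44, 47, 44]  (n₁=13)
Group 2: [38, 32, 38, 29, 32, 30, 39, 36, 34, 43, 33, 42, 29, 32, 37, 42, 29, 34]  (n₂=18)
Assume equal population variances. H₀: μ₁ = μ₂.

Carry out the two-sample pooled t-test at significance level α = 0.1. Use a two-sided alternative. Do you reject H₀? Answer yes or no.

reject H₀: yes

x̄₁=42.077, s₁=4.786, n₁=13
x̄₂=34.944, s₂=4.646, n₂=18
s_p² = [12·4.786² + 17·4.646²]/29 = 22.1334
SE = √(s_p²·(1/13+1/18)) = 1.7124
t = (42.077−34.944)/1.7124 = 4.1653
df = 29
p-value (two-sided) = 0.00025
At α=0.1: p < α → reject H₀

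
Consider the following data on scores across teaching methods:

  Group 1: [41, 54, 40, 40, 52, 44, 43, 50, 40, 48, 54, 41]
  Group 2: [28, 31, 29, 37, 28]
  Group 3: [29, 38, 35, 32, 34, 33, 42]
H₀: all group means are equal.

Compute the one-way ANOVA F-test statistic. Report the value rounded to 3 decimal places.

test statistic = 20.276

Group means [45.58, 30.60, 34.71], grand mean 39.292
SSB = Σnᵢ(x̄ᵢ−x̄)² = 999.413; SSW = ΣΣ(x−x̄ᵢ)² = 517.545
MSB = 999.413/2 = 499.7065; MSW = 517.545/21 = 24.6450
F = MSB/MSW = 20.2762
df = (2, 21)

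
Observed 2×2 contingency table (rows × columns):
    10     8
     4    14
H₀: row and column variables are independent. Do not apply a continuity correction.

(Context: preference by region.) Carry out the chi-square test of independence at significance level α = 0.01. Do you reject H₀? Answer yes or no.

reject H₀: no

Row totals [18, 18], col totals [14, 22], n=36
χ² = (10−7.00)²/7.00 + (8−11.00)²/11.00 + (4−7.00)²/7.00 + (14−11.00)²/11.00 = 4.2078
df = 1
p-value (upper-tail) = 0.04024
At α=0.01: p ≥ α → fail to reject H₀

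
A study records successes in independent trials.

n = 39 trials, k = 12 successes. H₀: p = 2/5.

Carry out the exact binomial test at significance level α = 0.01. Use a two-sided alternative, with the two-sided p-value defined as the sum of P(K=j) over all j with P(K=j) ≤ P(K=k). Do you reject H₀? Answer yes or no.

Exact binomial: n=39, k=12, p₀=2/5=0.4000
P(X=j) = C(n,j)·p₀^j·(1−p₀)^(n−j); p = Σ P(X=j) over j with P(X=j) ≤ P(X=12)
p-value (two-sided) = 0.25743
At α=0.01: p ≥ α → fail to reject H₀

reject H₀: no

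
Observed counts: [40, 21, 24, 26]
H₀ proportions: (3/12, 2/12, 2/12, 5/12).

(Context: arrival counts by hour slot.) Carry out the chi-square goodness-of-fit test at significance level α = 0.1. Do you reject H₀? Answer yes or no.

reject H₀: yes

n = 111; E_i = n·p_i = [27.75, 18.50, 18.50, 46.25]
χ² = (40−27.75)²/27.75 + (21−18.50)²/18.50 + (24−18.50)²/18.50 + (26−46.25)²/46.25 = 16.2468
df = 3
p-value (upper-tail) = 0.00101
At α=0.1: p < α → reject H₀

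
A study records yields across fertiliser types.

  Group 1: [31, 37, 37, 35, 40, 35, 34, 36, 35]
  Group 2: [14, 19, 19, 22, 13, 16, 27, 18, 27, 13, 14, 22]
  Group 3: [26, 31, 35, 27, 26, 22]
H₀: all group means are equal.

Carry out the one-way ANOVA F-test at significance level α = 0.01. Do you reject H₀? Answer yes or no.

reject H₀: yes

Group means [35.56, 18.67, 27.83], grand mean 26.333
SSB = Σnᵢ(x̄ᵢ−x̄)² = 1484.278; SSW = ΣΣ(x−x̄ᵢ)² = 427.722
MSB = 1484.278/2 = 742.1389; MSW = 427.722/24 = 17.8218
F = MSB/MSW = 41.6423
df = (2, 24)
p-value (upper-tail) = 0.00000
At α=0.01: p < α → reject H₀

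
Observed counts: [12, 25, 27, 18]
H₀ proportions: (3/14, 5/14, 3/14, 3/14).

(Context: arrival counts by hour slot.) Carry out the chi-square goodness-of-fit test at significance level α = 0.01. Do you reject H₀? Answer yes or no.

reject H₀: no

n = 82; E_i = n·p_i = [17.57, 29.29, 17.57, 17.57]
χ² = (12−17.57)²/17.57 + (25−29.29)²/29.29 + (27−17.57)²/17.57 + (18−17.57)²/17.57 = 7.4634
df = 3
p-value (upper-tail) = 0.05851
At α=0.01: p ≥ α → fail to reject H₀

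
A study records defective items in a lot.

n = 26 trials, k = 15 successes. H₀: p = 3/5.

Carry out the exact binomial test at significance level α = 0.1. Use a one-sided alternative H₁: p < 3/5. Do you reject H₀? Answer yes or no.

reject H₀: no

Exact binomial: n=26, k=15, p₀=3/5=0.6000
P(X≤15) from Σ C(n,i)·p₀^i·(1−p₀)^(n−i)
p-value (one-sided, H₁ less) = 0.47869
At α=0.1: p ≥ α → fail to reject H₀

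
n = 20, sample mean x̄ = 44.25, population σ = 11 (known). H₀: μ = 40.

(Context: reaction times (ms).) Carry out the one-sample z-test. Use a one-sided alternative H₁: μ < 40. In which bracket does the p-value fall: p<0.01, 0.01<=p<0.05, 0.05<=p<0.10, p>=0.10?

SE = σ/√n = 11/√20 = 2.4597
z = (x̄−μ₀)/SE = (44.25−40)/2.4597 = 1.7279
p-value (one-sided, H₁ less) = 0.95799
→ bracket: p>=0.10

p-value bracket: p>=0.10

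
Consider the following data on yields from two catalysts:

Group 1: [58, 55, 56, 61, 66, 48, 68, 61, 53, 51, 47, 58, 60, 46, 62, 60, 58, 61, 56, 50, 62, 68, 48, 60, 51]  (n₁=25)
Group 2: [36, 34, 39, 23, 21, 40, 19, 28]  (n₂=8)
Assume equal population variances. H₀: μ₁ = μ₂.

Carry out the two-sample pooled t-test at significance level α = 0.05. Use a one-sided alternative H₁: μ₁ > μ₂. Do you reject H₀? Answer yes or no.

x̄₁=56.960, s₁=6.380, n₁=25
x̄₂=30.000, s₂=8.350, n₂=8
s_p² = [24·6.380² + 7·8.350²]/31 = 47.2568
SE = √(s_p²·(1/25+1/8)) = 2.7924
t = (56.960−30.000)/2.7924 = 9.6549
df = 31
p-value (one-sided, H₁ greater) = 0.00000
At α=0.05: p < α → reject H₀

reject H₀: yes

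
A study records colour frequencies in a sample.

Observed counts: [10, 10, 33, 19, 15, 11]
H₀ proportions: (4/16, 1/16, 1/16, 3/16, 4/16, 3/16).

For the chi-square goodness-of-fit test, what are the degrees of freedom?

degrees of freedom = 5

df = k − 1 = 6 − 1 = 5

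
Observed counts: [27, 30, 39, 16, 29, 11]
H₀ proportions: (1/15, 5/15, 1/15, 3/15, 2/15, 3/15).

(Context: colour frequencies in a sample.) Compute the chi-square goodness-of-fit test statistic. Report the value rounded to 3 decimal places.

n = 152; E_i = n·p_i = [10.13, 50.67, 10.13, 30.40, 20.27, 30.40]
χ² = (27−10.13)²/10.13 + (30−50.67)²/50.67 + (39−10.13)²/10.13 + (16−30.40)²/30.40 + (29−20.27)²/20.27 + (11−30.40)²/30.40 = 141.7007
df = 5

test statistic = 141.701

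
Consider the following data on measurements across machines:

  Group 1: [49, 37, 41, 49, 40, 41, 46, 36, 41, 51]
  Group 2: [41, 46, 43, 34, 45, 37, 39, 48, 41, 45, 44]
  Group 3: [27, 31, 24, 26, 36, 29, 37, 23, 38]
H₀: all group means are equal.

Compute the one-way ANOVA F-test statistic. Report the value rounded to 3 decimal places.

Group means [43.10, 42.09, 30.11], grand mean 38.833
SSB = Σnᵢ(x̄ᵢ−x̄)² = 983.469; SSW = ΣΣ(x−x̄ᵢ)² = 686.698
MSB = 983.469/2 = 491.7343; MSW = 686.698/27 = 25.4333
F = MSB/MSW = 19.3343
df = (2, 27)

test statistic = 19.334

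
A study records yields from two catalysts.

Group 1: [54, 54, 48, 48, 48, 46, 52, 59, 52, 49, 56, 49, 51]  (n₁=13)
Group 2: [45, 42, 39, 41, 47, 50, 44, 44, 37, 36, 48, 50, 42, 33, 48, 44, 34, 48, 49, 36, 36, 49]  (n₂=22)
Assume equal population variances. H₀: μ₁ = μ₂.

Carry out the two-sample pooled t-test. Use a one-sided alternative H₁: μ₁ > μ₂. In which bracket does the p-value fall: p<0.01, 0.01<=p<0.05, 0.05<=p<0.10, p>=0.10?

x̄₁=51.231, s₁=3.745, n₁=13
x̄₂=42.818, s₂=5.577, n₂=22
s_p² = [12·3.745² + 21·5.577²]/33 = 24.8964
SE = √(s_p²·(1/13+1/22)) = 1.7455
t = (51.231−42.818)/1.7455 = 4.8196
df = 33
p-value (one-sided, H₁ greater) = 0.00002
→ bracket: p<0.01

p-value bracket: p<0.01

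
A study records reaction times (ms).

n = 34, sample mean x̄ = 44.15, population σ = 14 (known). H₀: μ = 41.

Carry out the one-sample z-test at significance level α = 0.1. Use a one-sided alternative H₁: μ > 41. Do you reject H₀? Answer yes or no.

reject H₀: yes

SE = σ/√n = 14/√34 = 2.4010
z = (x̄−μ₀)/SE = (44.15−41)/2.4010 = 1.3120
p-value (one-sided, H₁ greater) = 0.09477
At α=0.1: p < α → reject H₀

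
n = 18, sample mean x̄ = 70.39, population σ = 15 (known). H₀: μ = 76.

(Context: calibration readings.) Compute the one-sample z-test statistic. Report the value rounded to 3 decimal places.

test statistic = -1.587

SE = σ/√n = 15/√18 = 3.5355
z = (x̄−μ₀)/SE = (70.39−76)/3.5355 = -1.5867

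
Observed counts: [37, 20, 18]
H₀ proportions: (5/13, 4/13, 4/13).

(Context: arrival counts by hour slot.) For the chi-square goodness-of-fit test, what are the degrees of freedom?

degrees of freedom = 2

df = k − 1 = 3 − 1 = 2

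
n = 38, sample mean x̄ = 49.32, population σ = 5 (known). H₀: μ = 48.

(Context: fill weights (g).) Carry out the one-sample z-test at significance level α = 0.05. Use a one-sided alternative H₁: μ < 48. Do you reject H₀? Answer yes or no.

SE = σ/√n = 5/√38 = 0.8111
z = (x̄−μ₀)/SE = (49.32−48)/0.8111 = 1.6274
p-value (one-sided, H₁ less) = 0.94817
At α=0.05: p ≥ α → fail to reject H₀

reject H₀: no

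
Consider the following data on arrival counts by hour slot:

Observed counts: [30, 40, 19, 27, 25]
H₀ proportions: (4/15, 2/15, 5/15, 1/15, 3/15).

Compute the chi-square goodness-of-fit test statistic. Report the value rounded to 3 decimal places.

test statistic = 75.440

n = 141; E_i = n·p_i = [37.60, 18.80, 47.00, 9.40, 28.20]
χ² = (30−37.60)²/37.60 + (40−18.80)²/18.80 + (19−47.00)²/47.00 + (27−9.40)²/9.40 + (25−28.20)²/28.20 = 75.4397
df = 4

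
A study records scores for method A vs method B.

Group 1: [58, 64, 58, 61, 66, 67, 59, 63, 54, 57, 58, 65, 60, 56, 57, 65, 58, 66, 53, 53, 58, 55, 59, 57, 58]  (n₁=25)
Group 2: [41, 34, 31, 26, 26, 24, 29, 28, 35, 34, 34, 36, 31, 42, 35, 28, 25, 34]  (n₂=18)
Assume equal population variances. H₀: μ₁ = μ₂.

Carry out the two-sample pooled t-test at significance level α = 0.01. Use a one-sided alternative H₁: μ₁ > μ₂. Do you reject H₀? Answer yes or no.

x̄₁=59.400, s₁=4.163, n₁=25
x̄₂=31.833, s₂=5.193, n₂=18
s_p² = [24·4.163² + 17·5.193²]/41 = 21.3293
SE = √(s_p²·(1/25+1/18)) = 1.4276
t = (59.400−31.833)/1.4276 = 19.3094
df = 41
p-value (one-sided, H₁ greater) = 0.00000
At α=0.01: p < α → reject H₀

reject H₀: yes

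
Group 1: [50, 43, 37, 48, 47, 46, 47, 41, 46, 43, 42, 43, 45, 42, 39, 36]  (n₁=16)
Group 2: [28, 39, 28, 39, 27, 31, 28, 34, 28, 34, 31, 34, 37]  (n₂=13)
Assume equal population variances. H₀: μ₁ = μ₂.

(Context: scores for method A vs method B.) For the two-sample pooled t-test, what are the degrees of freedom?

df = n₁ + n₂ − 2 = 16 + 13 − 2 = 27

degrees of freedom = 27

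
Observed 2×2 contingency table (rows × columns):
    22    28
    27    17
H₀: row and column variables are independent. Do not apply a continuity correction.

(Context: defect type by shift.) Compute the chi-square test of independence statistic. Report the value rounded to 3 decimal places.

Row totals [50, 44], col totals [49, 45], n=94
χ² = (22−26.06)²/26.06 + (28−23.94)²/23.94 + (27−22.94)²/22.94 + (17−21.06)²/21.06 = 2.8276
df = 1

test statistic = 2.828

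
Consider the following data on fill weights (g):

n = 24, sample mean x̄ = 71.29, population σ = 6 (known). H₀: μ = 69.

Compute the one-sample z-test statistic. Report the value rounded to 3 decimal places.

SE = σ/√n = 6/√24 = 1.2247
z = (x̄−μ₀)/SE = (71.29−69)/1.2247 = 1.8698

test statistic = 1.870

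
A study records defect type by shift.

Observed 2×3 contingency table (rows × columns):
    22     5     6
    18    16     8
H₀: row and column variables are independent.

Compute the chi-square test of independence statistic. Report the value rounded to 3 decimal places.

test statistic = 5.446

Row totals [33, 42], col totals [40, 21, 14], n=75
χ² = (22−17.60)²/17.60 + (5−9.24)²/9.24 + (6−6.16)²/6.16 + (18−22.40)²/22.40 + (16−11.76)²/11.76 + (8−7.84)²/7.84 = 5.4460
df = 2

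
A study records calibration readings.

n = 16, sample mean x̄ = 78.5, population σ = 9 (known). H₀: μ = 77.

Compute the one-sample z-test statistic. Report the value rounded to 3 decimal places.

SE = σ/√n = 9/√16 = 2.2500
z = (x̄−μ₀)/SE = (78.5−77)/2.2500 = 0.6667

test statistic = 0.667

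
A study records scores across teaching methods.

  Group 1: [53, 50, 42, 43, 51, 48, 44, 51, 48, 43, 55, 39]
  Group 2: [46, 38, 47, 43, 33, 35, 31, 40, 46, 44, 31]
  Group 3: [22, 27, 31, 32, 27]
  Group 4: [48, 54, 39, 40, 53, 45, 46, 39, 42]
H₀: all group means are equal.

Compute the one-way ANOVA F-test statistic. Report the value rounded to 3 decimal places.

Group means [47.25, 39.45, 27.80, 45.11], grand mean 41.784
SSB = Σnᵢ(x̄ᵢ−x̄)² = 1495.604; SSW = ΣΣ(x−x̄ᵢ)² = 978.666
MSB = 1495.604/3 = 498.5347; MSW = 978.666/33 = 29.6566
F = MSB/MSW = 16.8103
df = (3, 33)

test statistic = 16.810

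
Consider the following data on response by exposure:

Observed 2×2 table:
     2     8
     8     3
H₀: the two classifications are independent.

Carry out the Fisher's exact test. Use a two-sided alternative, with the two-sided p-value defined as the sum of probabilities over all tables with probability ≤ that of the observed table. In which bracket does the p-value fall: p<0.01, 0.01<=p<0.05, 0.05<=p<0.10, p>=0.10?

p-value bracket: 0.01<=p<0.05

Margins: r₁=10, r₂=11, c₁=10, c₂=11, n=21
p_obs = C(10,2)·C(11,8)/C(21,10); sum pmf over tables with pmf ≤ p_obs
p-value (two-sided) = 0.02997
→ bracket: 0.01<=p<0.05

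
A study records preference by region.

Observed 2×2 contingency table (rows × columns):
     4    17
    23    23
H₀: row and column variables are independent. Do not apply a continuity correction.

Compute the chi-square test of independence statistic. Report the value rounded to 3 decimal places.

Row totals [21, 46], col totals [27, 40], n=67
χ² = (4−8.46)²/8.46 + (17−12.54)²/12.54 + (23−18.54)²/18.54 + (23−27.46)²/27.46 = 5.7414
df = 1

test statistic = 5.741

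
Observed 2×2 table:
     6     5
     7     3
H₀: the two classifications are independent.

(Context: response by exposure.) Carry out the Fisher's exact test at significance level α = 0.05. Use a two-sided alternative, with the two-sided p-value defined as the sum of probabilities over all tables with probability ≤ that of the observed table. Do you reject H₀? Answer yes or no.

reject H₀: no

Margins: r₁=11, r₂=10, c₁=13, c₂=8, n=21
p_obs = C(11,6)·C(10,7)/C(21,13); sum pmf over tables with pmf ≤ p_obs
p-value (two-sided) = 0.65944
At α=0.05: p ≥ α → fail to reject H₀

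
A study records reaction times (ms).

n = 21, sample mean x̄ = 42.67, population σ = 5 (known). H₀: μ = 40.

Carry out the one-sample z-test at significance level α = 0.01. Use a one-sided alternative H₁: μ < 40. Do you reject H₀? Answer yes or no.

reject H₀: no

SE = σ/√n = 5/√21 = 1.0911
z = (x̄−μ₀)/SE = (42.67−40)/1.0911 = 2.4471
p-value (one-sided, H₁ less) = 0.99280
At α=0.01: p ≥ α → fail to reject H₀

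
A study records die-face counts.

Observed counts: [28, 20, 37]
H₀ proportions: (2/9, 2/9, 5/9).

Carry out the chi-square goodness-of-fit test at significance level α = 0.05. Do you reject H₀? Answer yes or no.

reject H₀: yes

n = 85; E_i = n·p_i = [18.89, 18.89, 47.22]
χ² = (28−18.89)²/18.89 + (20−18.89)²/18.89 + (37−47.22)²/47.22 = 6.6729
df = 2
p-value (upper-tail) = 0.03556
At α=0.05: p < α → reject H₀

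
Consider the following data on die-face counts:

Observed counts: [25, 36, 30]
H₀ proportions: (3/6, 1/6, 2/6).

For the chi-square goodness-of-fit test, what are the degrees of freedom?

df = k − 1 = 3 − 1 = 2

degrees of freedom = 2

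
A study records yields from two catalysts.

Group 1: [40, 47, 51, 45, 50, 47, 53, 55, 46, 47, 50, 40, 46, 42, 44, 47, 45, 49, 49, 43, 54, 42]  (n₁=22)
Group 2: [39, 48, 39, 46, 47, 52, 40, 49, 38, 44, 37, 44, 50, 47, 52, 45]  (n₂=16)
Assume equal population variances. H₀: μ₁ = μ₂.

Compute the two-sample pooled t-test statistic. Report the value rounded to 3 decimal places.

x̄₁=46.909, s₁=4.219, n₁=22
x̄₂=44.812, s₂=4.956, n₂=16
s_p² = [21·4.219² + 15·4.956²]/36 = 20.6182
SE = √(s_p²·(1/22+1/16)) = 1.4919
t = (46.909−44.812)/1.4919 = 1.4053
df = 36

test statistic = 1.405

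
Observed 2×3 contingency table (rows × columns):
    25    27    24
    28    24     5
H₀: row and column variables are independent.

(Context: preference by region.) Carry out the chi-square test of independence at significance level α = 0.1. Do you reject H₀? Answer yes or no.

reject H₀: yes

Row totals [76, 57], col totals [53, 51, 29], n=133
χ² = (25−30.29)²/30.29 + (27−29.14)²/29.14 + (24−16.57)²/16.57 + (28−22.71)²/22.71 + (24−21.86)²/21.86 + (5−12.43)²/12.43 = 10.2903
df = 2
p-value (upper-tail) = 0.00583
At α=0.1: p < α → reject H₀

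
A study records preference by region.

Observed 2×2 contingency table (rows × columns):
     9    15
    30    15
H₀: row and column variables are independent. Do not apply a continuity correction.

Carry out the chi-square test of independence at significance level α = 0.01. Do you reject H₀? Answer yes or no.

reject H₀: no

Row totals [24, 45], col totals [39, 30], n=69
χ² = (9−13.57)²/13.57 + (15−10.43)²/10.43 + (30−25.43)²/25.43 + (15−19.57)²/19.57 = 5.4183
df = 1
p-value (upper-tail) = 0.01993
At α=0.01: p ≥ α → fail to reject H₀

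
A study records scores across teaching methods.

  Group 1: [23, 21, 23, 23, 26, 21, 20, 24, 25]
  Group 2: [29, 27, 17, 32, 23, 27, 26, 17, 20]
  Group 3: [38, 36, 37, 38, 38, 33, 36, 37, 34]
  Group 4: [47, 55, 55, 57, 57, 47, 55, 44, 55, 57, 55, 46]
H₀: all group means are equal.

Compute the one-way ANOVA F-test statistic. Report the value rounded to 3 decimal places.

test statistic = 128.463

Group means [22.89, 24.22, 36.33, 52.50], grand mean 35.410
SSB = Σnᵢ(x̄ᵢ−x̄)² = 6049.991; SSW = ΣΣ(x−x̄ᵢ)² = 549.444
MSB = 6049.991/3 = 2016.6638; MSW = 549.444/35 = 15.6984
F = MSB/MSW = 128.4629
df = (3, 35)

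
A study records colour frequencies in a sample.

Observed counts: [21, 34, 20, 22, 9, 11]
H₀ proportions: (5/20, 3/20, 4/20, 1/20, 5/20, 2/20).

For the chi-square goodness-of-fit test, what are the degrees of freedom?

df = k − 1 = 6 − 1 = 5

degrees of freedom = 5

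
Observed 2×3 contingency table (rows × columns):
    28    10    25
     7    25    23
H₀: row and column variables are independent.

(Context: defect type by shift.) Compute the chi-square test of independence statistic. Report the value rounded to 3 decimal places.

Row totals [63, 55], col totals [35, 35, 48], n=118
χ² = (28−18.69)²/18.69 + (10−18.69)²/18.69 + (25−25.63)²/25.63 + (7−16.31)²/16.31 + (25−16.31)²/16.31 + (23−22.37)²/22.37 = 18.6553
df = 2

test statistic = 18.655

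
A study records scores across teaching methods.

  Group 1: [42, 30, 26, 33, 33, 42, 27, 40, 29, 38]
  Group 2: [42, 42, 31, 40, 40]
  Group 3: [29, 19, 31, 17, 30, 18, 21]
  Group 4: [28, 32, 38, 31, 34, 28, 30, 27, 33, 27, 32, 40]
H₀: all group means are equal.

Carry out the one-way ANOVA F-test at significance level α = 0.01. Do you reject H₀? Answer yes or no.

reject H₀: yes

Group means [34.00, 39.00, 23.57, 31.67], grand mean 31.765
SSB = Σnᵢ(x̄ᵢ−x̄)² = 781.737; SSW = ΣΣ(x−x̄ᵢ)² = 838.381
MSB = 781.737/3 = 260.5789; MSW = 838.381/30 = 27.9460
F = MSB/MSW = 9.3244
df = (3, 30)
p-value (upper-tail) = 0.00016
At α=0.01: p < α → reject H₀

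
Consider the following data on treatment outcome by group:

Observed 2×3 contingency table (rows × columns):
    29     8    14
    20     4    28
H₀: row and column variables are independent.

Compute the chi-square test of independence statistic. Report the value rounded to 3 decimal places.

test statistic = 7.644

Row totals [51, 52], col totals [49, 12, 42], n=103
χ² = (29−24.26)²/24.26 + (8−5.94)²/5.94 + (14−20.80)²/20.80 + (20−24.74)²/24.74 + (4−6.06)²/6.06 + (28−21.20)²/21.20 = 7.6441
df = 2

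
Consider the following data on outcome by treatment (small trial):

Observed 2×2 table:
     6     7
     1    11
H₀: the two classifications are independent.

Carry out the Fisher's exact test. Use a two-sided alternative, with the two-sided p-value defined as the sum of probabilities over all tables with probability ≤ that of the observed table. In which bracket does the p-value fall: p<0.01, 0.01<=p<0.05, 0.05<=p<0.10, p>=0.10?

p-value bracket: 0.05<=p<0.10

Margins: r₁=13, r₂=12, c₁=7, c₂=18, n=25
p_obs = C(13,6)·C(12,1)/C(25,7); sum pmf over tables with pmf ≤ p_obs
p-value (two-sided) = 0.07304
→ bracket: 0.05<=p<0.10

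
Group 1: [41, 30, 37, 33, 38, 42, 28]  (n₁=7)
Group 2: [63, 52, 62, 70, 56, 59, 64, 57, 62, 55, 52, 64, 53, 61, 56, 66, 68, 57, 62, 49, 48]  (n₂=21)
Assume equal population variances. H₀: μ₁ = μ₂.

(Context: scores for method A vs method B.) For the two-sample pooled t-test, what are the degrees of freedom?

df = n₁ + n₂ − 2 = 7 + 21 − 2 = 26

degrees of freedom = 26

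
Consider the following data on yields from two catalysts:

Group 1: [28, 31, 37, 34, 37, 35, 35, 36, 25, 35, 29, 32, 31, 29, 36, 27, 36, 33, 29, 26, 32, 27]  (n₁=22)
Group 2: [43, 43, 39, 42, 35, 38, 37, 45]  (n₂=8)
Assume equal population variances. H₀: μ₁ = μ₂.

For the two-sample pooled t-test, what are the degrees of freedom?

df = n₁ + n₂ − 2 = 22 + 8 − 2 = 28

degrees of freedom = 28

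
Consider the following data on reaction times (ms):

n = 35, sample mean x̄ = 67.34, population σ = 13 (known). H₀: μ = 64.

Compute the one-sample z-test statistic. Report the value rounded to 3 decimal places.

test statistic = 1.520

SE = σ/√n = 13/√35 = 2.1974
z = (x̄−μ₀)/SE = (67.34−64)/2.1974 = 1.5200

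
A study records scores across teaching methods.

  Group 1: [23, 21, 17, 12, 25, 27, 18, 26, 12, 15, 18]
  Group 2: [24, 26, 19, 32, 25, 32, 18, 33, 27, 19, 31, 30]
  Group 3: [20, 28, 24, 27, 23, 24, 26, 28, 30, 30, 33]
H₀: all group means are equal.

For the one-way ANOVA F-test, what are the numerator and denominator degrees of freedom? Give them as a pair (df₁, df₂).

degrees of freedom = [2, 31]

k = 3 groups, N = 34 total
df = (k−1, N−k) = (3−1, 34−3) = (2, 31)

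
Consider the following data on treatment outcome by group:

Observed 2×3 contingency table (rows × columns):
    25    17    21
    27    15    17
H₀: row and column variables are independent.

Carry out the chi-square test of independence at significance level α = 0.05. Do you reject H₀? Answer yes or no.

Row totals [63, 59], col totals [52, 32, 38], n=122
χ² = (25−26.85)²/26.85 + (17−16.52)²/16.52 + (21−19.62)²/19.62 + (27−25.15)²/25.15 + (15−15.48)²/15.48 + (17−18.38)²/18.38 = 0.4924
df = 2
p-value (upper-tail) = 0.78178
At α=0.05: p ≥ α → fail to reject H₀

reject H₀: no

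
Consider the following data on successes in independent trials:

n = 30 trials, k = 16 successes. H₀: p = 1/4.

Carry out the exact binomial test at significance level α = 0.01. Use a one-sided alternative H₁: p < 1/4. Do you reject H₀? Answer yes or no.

reject H₀: no

Exact binomial: n=30, k=16, p₀=1/4=0.2500
P(X≤16) from Σ C(n,i)·p₀^i·(1−p₀)^(n−i)
p-value (one-sided, H₁ less) = 0.99978
At α=0.01: p ≥ α → fail to reject H₀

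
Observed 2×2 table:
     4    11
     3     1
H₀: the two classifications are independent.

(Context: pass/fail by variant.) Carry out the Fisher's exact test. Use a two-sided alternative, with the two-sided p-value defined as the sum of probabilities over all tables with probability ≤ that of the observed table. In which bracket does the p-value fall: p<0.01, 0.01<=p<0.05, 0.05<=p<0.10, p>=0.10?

p-value bracket: p>=0.10

Margins: r₁=15, r₂=4, c₁=7, c₂=12, n=19
p_obs = C(15,4)·C(4,3)/C(19,7); sum pmf over tables with pmf ≤ p_obs
p-value (two-sided) = 0.11739
→ bracket: p>=0.10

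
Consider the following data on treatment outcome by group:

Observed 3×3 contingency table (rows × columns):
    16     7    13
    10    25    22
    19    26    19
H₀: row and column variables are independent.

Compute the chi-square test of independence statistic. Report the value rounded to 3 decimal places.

Row totals [36, 57, 64], col totals [45, 58, 54], n=157
χ² = (16−10.32)²/10.32 + (7−13.30)²/13.30 + (13−12.38)²/12.38 + (10−16.34)²/16.34 + (25−21.06)²/21.06 + (22−19.61)²/19.61 + (19−18.34)²/18.34 + (26−23.64)²/23.64 + (19−22.01)²/22.01 = 10.3028
df = 4

test statistic = 10.303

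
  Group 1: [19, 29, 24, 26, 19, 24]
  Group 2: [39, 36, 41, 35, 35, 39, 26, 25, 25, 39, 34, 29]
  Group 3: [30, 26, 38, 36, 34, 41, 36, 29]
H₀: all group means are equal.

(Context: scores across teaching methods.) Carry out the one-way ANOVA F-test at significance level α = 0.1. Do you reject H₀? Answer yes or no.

Group means [23.50, 33.58, 33.75], grand mean 31.308
SSB = Σnᵢ(x̄ᵢ−x̄)² = 475.622; SSW = ΣΣ(x−x̄ᵢ)² = 633.917
MSB = 475.622/2 = 237.8109; MSW = 633.917/23 = 27.5616
F = MSB/MSW = 8.6283
df = (2, 23)
p-value (upper-tail) = 0.00160
At α=0.1: p < α → reject H₀

reject H₀: yes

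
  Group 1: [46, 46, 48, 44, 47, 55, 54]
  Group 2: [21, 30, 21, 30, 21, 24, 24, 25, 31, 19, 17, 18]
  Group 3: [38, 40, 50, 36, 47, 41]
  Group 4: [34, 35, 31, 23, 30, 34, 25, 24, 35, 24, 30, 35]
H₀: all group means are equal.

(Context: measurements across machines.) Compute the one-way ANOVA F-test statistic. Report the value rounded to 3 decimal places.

test statistic = 48.889

Group means [48.57, 23.42, 42.00, 30.00], grand mean 33.324
SSB = Σnᵢ(x̄ᵢ−x̄)² = 3389.477; SSW = ΣΣ(x−x̄ᵢ)² = 762.631
MSB = 3389.477/3 = 1129.8257; MSW = 762.631/33 = 23.1100
F = MSB/MSW = 48.8890
df = (3, 33)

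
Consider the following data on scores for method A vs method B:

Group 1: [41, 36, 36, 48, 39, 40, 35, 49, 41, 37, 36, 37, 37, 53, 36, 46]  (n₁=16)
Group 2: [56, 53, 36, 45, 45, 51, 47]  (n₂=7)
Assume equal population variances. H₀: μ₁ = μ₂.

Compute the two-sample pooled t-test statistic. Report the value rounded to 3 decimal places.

test statistic = -2.678

x̄₁=40.438, s₁=5.573, n₁=16
x̄₂=47.571, s₂=6.579, n₂=7
s_p² = [15·5.573² + 6·6.579²]/21 = 34.5548
SE = √(s_p²·(1/16+1/7)) = 2.6638
t = (40.438−47.571)/2.6638 = -2.6781
df = 21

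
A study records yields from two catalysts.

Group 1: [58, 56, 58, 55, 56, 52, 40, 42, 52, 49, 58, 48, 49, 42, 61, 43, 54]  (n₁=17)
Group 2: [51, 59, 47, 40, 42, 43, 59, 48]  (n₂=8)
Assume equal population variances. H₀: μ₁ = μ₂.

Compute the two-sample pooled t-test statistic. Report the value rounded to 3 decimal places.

test statistic = 0.937

x̄₁=51.353, s₁=6.547, n₁=17
x̄₂=48.625, s₂=7.308, n₂=8
s_p² = [16·6.547² + 7·7.308²]/23 = 46.0764
SE = √(s_p²·(1/17+1/8)) = 2.9103
t = (51.353−48.625)/2.9103 = 0.9373
df = 23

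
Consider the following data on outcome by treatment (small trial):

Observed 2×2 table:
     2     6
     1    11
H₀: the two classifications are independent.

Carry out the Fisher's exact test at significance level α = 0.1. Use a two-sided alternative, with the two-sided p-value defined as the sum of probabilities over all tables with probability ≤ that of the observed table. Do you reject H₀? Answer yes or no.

Margins: r₁=8, r₂=12, c₁=3, c₂=17, n=20
p_obs = C(8,2)·C(12,1)/C(20,3); sum pmf over tables with pmf ≤ p_obs
p-value (two-sided) = 0.53684
At α=0.1: p ≥ α → fail to reject H₀

reject H₀: no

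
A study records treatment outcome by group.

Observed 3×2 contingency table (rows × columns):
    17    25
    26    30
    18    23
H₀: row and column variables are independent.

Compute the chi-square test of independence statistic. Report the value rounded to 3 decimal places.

test statistic = 0.345

Row totals [42, 56, 41], col totals [61, 78], n=139
χ² = (17−18.43)²/18.43 + (25−23.57)²/23.57 + (26−24.58)²/24.58 + (30−31.42)²/31.42 + (18−17.99)²/17.99 + (23−23.01)²/23.01 = 0.3453
df = 2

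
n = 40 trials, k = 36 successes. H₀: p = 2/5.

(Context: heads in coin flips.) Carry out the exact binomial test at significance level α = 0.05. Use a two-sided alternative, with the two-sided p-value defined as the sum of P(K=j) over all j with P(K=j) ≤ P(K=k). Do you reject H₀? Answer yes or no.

Exact binomial: n=40, k=36, p₀=2/5=0.4000
P(X=j) = C(n,j)·p₀^j·(1−p₀)^(n−j); p = Σ P(X=j) over j with P(X=j) ≤ P(X=36)
p-value (two-sided) = 0.00000
At α=0.05: p < α → reject H₀

reject H₀: yes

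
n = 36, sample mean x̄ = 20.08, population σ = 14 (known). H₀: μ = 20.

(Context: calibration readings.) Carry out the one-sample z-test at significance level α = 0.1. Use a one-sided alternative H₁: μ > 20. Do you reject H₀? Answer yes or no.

reject H₀: no

SE = σ/√n = 14/√36 = 2.3333
z = (x̄−μ₀)/SE = (20.08−20)/2.3333 = 0.0343
p-value (one-sided, H₁ greater) = 0.48632
At α=0.1: p ≥ α → fail to reject H₀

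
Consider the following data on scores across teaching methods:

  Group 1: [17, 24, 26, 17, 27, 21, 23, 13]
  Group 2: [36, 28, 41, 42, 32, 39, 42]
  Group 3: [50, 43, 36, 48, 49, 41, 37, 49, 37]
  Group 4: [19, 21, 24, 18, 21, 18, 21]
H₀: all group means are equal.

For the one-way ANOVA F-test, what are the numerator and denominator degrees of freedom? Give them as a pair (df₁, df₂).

k = 4 groups, N = 31 total
df = (k−1, N−k) = (4−1, 31−4) = (3, 27)

degrees of freedom = [3, 27]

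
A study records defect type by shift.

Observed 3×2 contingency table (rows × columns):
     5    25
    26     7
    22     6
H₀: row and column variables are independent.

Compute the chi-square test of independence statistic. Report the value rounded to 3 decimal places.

test statistic = 31.807

Row totals [30, 33, 28], col totals [53, 38], n=91
χ² = (5−17.47)²/17.47 + (25−12.53)²/12.53 + (26−19.22)²/19.22 + (7−13.78)²/13.78 + (22−16.31)²/16.31 + (6−11.69)²/11.69 = 31.8073
df = 2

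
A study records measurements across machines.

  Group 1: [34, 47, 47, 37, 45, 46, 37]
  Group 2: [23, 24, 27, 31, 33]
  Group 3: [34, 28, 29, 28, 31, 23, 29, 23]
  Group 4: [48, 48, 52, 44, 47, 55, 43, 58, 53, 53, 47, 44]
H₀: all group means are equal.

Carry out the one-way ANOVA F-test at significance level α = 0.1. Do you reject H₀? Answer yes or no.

reject H₀: yes

Group means [41.86, 27.60, 28.12, 49.33], grand mean 39.000
SSB = Σnᵢ(x̄ᵢ−x̄)² = 2934.401; SSW = ΣΣ(x−x̄ᵢ)² = 613.599
MSB = 2934.401/3 = 978.1337; MSW = 613.599/28 = 21.9142
F = MSB/MSW = 44.6346
df = (3, 28)
p-value (upper-tail) = 0.00000
At α=0.1: p < α → reject H₀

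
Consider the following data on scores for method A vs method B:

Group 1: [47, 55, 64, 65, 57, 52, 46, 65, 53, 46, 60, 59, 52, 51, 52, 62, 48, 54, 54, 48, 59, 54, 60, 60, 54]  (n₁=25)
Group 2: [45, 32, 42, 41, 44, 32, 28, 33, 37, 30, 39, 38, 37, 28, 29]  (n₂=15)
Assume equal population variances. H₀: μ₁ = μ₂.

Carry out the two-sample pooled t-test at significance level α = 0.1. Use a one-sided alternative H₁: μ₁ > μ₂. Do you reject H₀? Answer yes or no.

reject H₀: yes

x̄₁=55.080, s₁=5.830, n₁=25
x̄₂=35.667, s₂=5.815, n₂=15
s_p² = [24·5.830² + 14·5.815²]/38 = 33.9256
SE = √(s_p²·(1/25+1/15)) = 1.9023
t = (55.080−35.667)/1.9023 = 10.2052
df = 38
p-value (one-sided, H₁ greater) = 0.00000
At α=0.1: p < α → reject H₀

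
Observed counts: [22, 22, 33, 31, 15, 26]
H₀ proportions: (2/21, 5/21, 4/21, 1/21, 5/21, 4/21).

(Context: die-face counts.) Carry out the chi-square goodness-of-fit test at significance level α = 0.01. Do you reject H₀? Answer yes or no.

reject H₀: yes

n = 149; E_i = n·p_i = [14.19, 35.48, 28.38, 7.10, 35.48, 28.38]
χ² = (22−14.19)²/14.19 + (22−35.48)²/35.48 + (33−28.38)²/28.38 + (31−7.10)²/7.10 + (15−35.48)²/35.48 + (26−28.38)²/28.38 = 102.7252
df = 5
p-value (upper-tail) = 0.00000
At α=0.01: p < α → reject H₀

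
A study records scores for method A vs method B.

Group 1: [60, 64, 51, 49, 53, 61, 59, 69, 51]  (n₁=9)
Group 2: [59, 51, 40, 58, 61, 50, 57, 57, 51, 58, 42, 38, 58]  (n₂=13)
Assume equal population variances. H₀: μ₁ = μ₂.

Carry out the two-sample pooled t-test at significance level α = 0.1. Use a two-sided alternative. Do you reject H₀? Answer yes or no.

x̄₁=57.444, s₁=6.821, n₁=9
x̄₂=52.308, s₂=7.814, n₂=13
s_p² = [8·6.821² + 12·7.814²]/20 = 55.2496
SE = √(s_p²·(1/9+1/13)) = 3.2232
t = (57.444−52.308)/3.2232 = 1.5937
df = 20
p-value (two-sided) = 0.12669
At α=0.1: p ≥ α → fail to reject H₀

reject H₀: no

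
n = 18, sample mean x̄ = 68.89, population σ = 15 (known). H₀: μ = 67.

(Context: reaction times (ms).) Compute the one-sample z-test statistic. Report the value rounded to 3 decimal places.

test statistic = 0.535

SE = σ/√n = 15/√18 = 3.5355
z = (x̄−μ₀)/SE = (68.89−67)/3.5355 = 0.5346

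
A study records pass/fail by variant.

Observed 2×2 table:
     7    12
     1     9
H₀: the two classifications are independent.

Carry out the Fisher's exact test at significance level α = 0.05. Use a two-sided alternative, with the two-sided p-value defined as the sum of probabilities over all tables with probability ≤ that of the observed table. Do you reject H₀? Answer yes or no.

Margins: r₁=19, r₂=10, c₁=8, c₂=21, n=29
p_obs = C(19,7)·C(10,1)/C(29,8); sum pmf over tables with pmf ≤ p_obs
p-value (two-sided) = 0.20081
At α=0.05: p ≥ α → fail to reject H₀

reject H₀: no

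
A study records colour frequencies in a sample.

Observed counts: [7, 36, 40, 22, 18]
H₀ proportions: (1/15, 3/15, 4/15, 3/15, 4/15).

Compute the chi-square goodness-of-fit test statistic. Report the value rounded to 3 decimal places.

test statistic = 13.992

n = 123; E_i = n·p_i = [8.20, 24.60, 32.80, 24.60, 32.80]
χ² = (7−8.20)²/8.20 + (36−24.60)²/24.60 + (40−32.80)²/32.80 + (22−24.60)²/24.60 + (18−32.80)²/32.80 = 13.9919
df = 4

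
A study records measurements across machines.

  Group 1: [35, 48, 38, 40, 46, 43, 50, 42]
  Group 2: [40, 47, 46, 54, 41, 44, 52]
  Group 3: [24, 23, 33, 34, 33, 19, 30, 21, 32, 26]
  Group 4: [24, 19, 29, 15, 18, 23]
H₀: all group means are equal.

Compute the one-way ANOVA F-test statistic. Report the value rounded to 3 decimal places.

test statistic = 36.527

Group means [42.75, 46.29, 27.50, 21.33], grand mean 34.484
SSB = Σnᵢ(x̄ᵢ−x̄)² = 3046.980; SSW = ΣΣ(x−x̄ᵢ)² = 750.762
MSB = 3046.980/3 = 1015.6600; MSW = 750.762/27 = 27.8060
F = MSB/MSW = 36.5267
df = (3, 27)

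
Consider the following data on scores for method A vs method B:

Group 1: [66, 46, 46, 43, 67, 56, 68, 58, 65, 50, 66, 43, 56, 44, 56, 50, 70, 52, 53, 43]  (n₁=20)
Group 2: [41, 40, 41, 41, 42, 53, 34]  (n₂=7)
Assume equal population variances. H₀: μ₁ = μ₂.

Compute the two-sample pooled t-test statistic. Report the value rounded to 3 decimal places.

test statistic = 3.480

x̄₁=54.900, s₁=9.375, n₁=20
x̄₂=41.714, s₂=5.648, n₂=7
s_p² = [19·9.375² + 6·5.648²]/25 = 74.4491
SE = √(s_p²·(1/20+1/7)) = 3.7892
t = (54.900−41.714)/3.7892 = 3.4798
df = 25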